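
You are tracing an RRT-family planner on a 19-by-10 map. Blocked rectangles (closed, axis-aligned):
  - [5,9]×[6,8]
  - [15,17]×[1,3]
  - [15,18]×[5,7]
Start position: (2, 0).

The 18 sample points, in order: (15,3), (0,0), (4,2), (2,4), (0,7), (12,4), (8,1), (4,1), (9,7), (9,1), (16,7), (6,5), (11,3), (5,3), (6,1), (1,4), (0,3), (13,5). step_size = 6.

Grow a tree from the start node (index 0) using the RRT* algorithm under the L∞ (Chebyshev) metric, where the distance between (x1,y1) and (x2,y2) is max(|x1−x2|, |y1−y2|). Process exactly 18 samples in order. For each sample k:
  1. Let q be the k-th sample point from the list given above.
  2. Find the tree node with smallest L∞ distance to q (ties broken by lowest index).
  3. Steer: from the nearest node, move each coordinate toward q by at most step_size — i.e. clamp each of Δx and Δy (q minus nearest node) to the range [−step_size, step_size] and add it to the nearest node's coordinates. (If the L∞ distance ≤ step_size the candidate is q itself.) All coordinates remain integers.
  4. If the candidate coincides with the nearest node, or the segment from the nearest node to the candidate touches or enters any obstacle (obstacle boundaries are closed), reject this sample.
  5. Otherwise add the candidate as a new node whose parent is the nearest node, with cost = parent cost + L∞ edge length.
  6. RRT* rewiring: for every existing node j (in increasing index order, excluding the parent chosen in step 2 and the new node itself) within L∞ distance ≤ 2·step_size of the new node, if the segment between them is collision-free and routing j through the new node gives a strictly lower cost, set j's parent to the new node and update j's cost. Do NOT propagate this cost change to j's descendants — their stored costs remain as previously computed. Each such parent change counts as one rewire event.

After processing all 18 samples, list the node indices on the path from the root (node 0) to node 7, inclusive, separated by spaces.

Path: 0 3 12 7

1. q=(15,3) nearest=0 d=13 new=(8,3) → add node 1 parent=0 cost=6
2. q=(0,0) nearest=0 d=2 new=(0,0) → add node 2 parent=0 cost=2
3. q=(4,2) nearest=0 d=2 new=(4,2) → add node 3 parent=0 cost=2
4. q=(2,4) nearest=3 d=2 new=(2,4) → add node 4 parent=3 cost=4
5. q=(0,7) nearest=4 d=3 new=(0,7) → add node 5 parent=4 cost=7
6. q=(12,4) nearest=1 d=4 new=(12,4) → add node 6 parent=1 cost=10
7. q=(8,1) nearest=1 d=2 new=(8,1) → add node 7 parent=1 cost=8
8. q=(4,1) nearest=3 d=1 new=(4,1) → add node 8 parent=3 cost=3; rewire 7→8 (7<8)
9. q=(9,7) nearest=6 d=3 new=(9,7) → blocked by [5,9]×[6,8], reject
10. q=(9,1) nearest=7 d=1 new=(9,1) → add node 9 parent=7 cost=8
11. q=(16,7) nearest=6 d=4 new=(16,7) → blocked by [15,18]×[5,7], reject
12. q=(6,5) nearest=1 d=2 new=(6,5) → add node 10 parent=1 cost=8
13. q=(11,3) nearest=6 d=1 new=(11,3) → add node 11 parent=6 cost=11
14. q=(5,3) nearest=3 d=1 new=(5,3) → add node 12 parent=3 cost=3; rewire 7→12 (6<7); rewire 9→12 (7<8); rewire 10→12 (5<8); rewire 11→12 (9<11)
15. q=(6,1) nearest=1 d=2 new=(6,1) → add node 13 parent=1 cost=8
16. q=(1,4) nearest=4 d=1 new=(1,4) → add node 14 parent=4 cost=5
17. q=(0,3) nearest=14 d=1 new=(0,3) → add node 15 parent=14 cost=6
18. q=(13,5) nearest=6 d=1 new=(13,5) → add node 16 parent=6 cost=11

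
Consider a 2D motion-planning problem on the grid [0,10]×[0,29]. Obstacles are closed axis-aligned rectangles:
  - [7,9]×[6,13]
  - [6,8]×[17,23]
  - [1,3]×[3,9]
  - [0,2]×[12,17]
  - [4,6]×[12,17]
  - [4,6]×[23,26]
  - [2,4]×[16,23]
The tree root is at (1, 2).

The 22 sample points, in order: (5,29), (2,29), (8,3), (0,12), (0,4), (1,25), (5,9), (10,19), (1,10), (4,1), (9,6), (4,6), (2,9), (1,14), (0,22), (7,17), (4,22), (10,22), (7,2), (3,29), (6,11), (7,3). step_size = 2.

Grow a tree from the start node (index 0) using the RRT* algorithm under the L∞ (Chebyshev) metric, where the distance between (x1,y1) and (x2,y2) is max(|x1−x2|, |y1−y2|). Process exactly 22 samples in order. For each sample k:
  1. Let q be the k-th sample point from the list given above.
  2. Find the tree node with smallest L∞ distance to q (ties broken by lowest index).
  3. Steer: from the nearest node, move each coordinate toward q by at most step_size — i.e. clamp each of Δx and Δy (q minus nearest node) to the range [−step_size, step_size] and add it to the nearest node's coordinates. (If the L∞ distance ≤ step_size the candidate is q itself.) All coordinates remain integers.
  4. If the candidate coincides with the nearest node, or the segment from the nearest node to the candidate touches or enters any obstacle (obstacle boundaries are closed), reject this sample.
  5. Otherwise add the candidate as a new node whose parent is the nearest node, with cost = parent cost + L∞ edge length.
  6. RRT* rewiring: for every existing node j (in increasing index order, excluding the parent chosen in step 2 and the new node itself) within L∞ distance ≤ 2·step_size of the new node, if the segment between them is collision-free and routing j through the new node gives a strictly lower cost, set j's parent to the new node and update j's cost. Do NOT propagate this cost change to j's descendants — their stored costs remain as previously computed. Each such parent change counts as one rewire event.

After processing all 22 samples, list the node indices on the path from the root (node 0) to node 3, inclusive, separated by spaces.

Path: 0 2 3

1. q=(5,29) nearest=0 d=27 new=(3,4) → blocked by [1,3]×[3,9], reject
2. q=(2,29) nearest=0 d=27 new=(2,4) → blocked by [1,3]×[3,9], reject
3. q=(8,3) nearest=0 d=7 new=(3,3) → blocked by [1,3]×[3,9], reject
4. q=(0,12) nearest=0 d=10 new=(0,4) → add node 1 parent=0 cost=2
5. q=(0,4) nearest=1 d=0 → coincident, reject
6. q=(1,25) nearest=1 d=21 new=(1,6) → blocked by [1,3]×[3,9], reject
7. q=(5,9) nearest=1 d=5 new=(2,6) → blocked by [1,3]×[3,9], reject
8. q=(10,19) nearest=1 d=15 new=(2,6) → blocked by [1,3]×[3,9], reject
9. q=(1,10) nearest=1 d=6 new=(1,6) → blocked by [1,3]×[3,9], reject
10. q=(4,1) nearest=0 d=3 new=(3,1) → add node 2 parent=0 cost=2
11. q=(9,6) nearest=2 d=6 new=(5,3) → add node 3 parent=2 cost=4
12. q=(4,6) nearest=3 d=3 new=(4,5) → add node 4 parent=3 cost=6
13. q=(2,9) nearest=4 d=4 new=(2,7) → blocked by [1,3]×[3,9], reject
14. q=(1,14) nearest=4 d=9 new=(2,7) → blocked by [1,3]×[3,9], reject
15. q=(0,22) nearest=4 d=17 new=(2,7) → blocked by [1,3]×[3,9], reject
16. q=(7,17) nearest=4 d=12 new=(6,7) → add node 5 parent=4 cost=8
17. q=(4,22) nearest=5 d=15 new=(4,9) → add node 6 parent=5 cost=10
18. q=(10,22) nearest=6 d=13 new=(6,11) → add node 7 parent=6 cost=12
19. q=(7,2) nearest=3 d=2 new=(7,2) → add node 8 parent=3 cost=6
20. q=(3,29) nearest=7 d=18 new=(4,13) → blocked by [4,6]×[12,17], reject
21. q=(6,11) nearest=7 d=0 → coincident, reject
22. q=(7,3) nearest=8 d=1 new=(7,3) → add node 9 parent=8 cost=7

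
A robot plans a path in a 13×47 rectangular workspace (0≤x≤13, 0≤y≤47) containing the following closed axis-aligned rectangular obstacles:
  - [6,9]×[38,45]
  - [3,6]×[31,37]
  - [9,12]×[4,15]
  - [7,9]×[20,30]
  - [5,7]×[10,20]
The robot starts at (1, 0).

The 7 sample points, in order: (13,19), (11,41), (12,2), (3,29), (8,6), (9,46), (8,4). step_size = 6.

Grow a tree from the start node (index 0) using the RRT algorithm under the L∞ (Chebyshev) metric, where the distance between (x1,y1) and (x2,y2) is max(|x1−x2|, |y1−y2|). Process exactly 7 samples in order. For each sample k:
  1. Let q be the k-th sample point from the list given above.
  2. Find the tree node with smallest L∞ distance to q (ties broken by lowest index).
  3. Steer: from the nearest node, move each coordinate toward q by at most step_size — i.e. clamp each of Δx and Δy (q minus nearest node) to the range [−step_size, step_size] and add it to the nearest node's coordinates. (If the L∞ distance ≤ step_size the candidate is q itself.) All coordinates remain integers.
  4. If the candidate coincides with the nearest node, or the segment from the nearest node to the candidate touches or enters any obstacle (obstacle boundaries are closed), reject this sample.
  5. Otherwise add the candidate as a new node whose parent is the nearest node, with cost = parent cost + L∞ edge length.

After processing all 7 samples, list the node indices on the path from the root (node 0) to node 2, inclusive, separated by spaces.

1. q=(13,19) nearest=0 d=19 new=(7,6) → add node 1 parent=0 cost=6
2. q=(11,41) nearest=1 d=35 new=(11,12) → blocked by [9,12]×[4,15], reject
3. q=(12,2) nearest=1 d=5 new=(12,2) → blocked by [9,12]×[4,15], reject
4. q=(3,29) nearest=1 d=23 new=(3,12) → add node 2 parent=1 cost=12
5. q=(8,6) nearest=1 d=1 new=(8,6) → add node 3 parent=1 cost=7
6. q=(9,46) nearest=2 d=34 new=(9,18) → blocked by [5,7]×[10,20], reject
7. q=(8,4) nearest=1 d=2 new=(8,4) → add node 4 parent=1 cost=8

Path: 0 1 2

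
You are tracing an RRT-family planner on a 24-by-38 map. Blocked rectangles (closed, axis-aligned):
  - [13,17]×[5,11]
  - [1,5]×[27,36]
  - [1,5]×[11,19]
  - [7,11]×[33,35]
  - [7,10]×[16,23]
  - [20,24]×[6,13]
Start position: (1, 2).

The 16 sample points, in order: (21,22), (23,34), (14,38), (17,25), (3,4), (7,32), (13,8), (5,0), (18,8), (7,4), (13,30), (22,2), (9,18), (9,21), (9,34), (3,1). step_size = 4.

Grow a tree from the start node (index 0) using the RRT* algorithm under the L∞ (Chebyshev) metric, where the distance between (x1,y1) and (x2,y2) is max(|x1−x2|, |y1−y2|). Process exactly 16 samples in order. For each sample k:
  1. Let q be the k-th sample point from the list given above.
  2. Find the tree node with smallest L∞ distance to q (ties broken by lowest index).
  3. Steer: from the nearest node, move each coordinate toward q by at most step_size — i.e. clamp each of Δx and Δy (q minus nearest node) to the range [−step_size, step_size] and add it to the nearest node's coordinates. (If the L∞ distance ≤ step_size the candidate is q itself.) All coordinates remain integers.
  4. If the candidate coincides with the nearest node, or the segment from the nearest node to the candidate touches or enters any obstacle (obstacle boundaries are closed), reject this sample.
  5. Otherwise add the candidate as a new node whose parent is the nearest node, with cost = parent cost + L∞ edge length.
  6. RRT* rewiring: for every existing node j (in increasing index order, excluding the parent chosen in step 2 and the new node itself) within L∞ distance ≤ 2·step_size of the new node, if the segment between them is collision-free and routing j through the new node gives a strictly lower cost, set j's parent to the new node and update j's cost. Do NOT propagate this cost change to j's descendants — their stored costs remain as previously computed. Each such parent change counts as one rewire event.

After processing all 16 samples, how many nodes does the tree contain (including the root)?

1. q=(21,22) nearest=0 d=20 new=(5,6) → add node 1 parent=0 cost=4
2. q=(23,34) nearest=1 d=28 new=(9,10) → add node 2 parent=1 cost=8
3. q=(14,38) nearest=2 d=28 new=(13,14) → add node 3 parent=2 cost=12
4. q=(17,25) nearest=3 d=11 new=(17,18) → add node 4 parent=3 cost=16
5. q=(3,4) nearest=0 d=2 new=(3,4) → add node 5 parent=0 cost=2
6. q=(7,32) nearest=4 d=14 new=(13,22) → add node 6 parent=4 cost=20
7. q=(13,8) nearest=2 d=4 new=(13,8) → blocked by [13,17]×[5,11], reject
8. q=(5,0) nearest=0 d=4 new=(5,0) → add node 7 parent=0 cost=4
9. q=(18,8) nearest=3 d=6 new=(17,10) → blocked by [13,17]×[5,11], reject
10. q=(7,4) nearest=1 d=2 new=(7,4) → add node 8 parent=1 cost=6
11. q=(13,30) nearest=6 d=8 new=(13,26) → add node 9 parent=6 cost=24
12. q=(22,2) nearest=3 d=12 new=(17,10) → blocked by [13,17]×[5,11], reject
13. q=(9,18) nearest=3 d=4 new=(9,18) → blocked by [7,10]×[16,23], reject
14. q=(9,21) nearest=6 d=4 new=(9,21) → blocked by [7,10]×[16,23], reject
15. q=(9,34) nearest=9 d=8 new=(9,30) → add node 10 parent=9 cost=28
16. q=(3,1) nearest=0 d=2 new=(3,1) → add node 11 parent=0 cost=2

Node count: 12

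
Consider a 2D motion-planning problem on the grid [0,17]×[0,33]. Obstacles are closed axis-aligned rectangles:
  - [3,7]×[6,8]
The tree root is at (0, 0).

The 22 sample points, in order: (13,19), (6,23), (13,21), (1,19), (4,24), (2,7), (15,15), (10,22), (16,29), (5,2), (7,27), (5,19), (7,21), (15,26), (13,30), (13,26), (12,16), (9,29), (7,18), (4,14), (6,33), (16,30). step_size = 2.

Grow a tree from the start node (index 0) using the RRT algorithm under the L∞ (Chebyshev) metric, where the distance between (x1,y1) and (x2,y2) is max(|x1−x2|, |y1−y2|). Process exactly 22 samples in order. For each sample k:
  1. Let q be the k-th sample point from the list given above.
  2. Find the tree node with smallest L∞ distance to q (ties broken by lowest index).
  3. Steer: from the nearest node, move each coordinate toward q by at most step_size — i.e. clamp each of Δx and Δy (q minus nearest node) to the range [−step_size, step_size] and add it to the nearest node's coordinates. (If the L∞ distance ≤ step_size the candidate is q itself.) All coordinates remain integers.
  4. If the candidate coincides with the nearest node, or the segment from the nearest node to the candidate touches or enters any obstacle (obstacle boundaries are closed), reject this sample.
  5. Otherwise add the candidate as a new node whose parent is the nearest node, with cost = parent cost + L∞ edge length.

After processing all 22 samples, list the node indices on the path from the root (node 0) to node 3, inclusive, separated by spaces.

1. q=(13,19) nearest=0 d=19 new=(2,2) → add node 1 parent=0 cost=2
2. q=(6,23) nearest=1 d=21 new=(4,4) → add node 2 parent=1 cost=4
3. q=(13,21) nearest=2 d=17 new=(6,6) → blocked by [3,7]×[6,8], reject
4. q=(1,19) nearest=2 d=15 new=(2,6) → add node 3 parent=2 cost=6
5. q=(4,24) nearest=3 d=18 new=(4,8) → blocked by [3,7]×[6,8], reject
6. q=(2,7) nearest=3 d=1 new=(2,7) → add node 4 parent=3 cost=7
7. q=(15,15) nearest=2 d=11 new=(6,6) → blocked by [3,7]×[6,8], reject
8. q=(10,22) nearest=4 d=15 new=(4,9) → blocked by [3,7]×[6,8], reject
9. q=(16,29) nearest=4 d=22 new=(4,9) → blocked by [3,7]×[6,8], reject
10. q=(5,2) nearest=2 d=2 new=(5,2) → add node 5 parent=2 cost=6
11. q=(7,27) nearest=4 d=20 new=(4,9) → blocked by [3,7]×[6,8], reject
12. q=(5,19) nearest=4 d=12 new=(4,9) → blocked by [3,7]×[6,8], reject
13. q=(7,21) nearest=4 d=14 new=(4,9) → blocked by [3,7]×[6,8], reject
14. q=(15,26) nearest=4 d=19 new=(4,9) → blocked by [3,7]×[6,8], reject
15. q=(13,30) nearest=4 d=23 new=(4,9) → blocked by [3,7]×[6,8], reject
16. q=(13,26) nearest=4 d=19 new=(4,9) → blocked by [3,7]×[6,8], reject
17. q=(12,16) nearest=3 d=10 new=(4,8) → blocked by [3,7]×[6,8], reject
18. q=(9,29) nearest=4 d=22 new=(4,9) → blocked by [3,7]×[6,8], reject
19. q=(7,18) nearest=4 d=11 new=(4,9) → blocked by [3,7]×[6,8], reject
20. q=(4,14) nearest=4 d=7 new=(4,9) → blocked by [3,7]×[6,8], reject
21. q=(6,33) nearest=4 d=26 new=(4,9) → blocked by [3,7]×[6,8], reject
22. q=(16,30) nearest=4 d=23 new=(4,9) → blocked by [3,7]×[6,8], reject

Path: 0 1 2 3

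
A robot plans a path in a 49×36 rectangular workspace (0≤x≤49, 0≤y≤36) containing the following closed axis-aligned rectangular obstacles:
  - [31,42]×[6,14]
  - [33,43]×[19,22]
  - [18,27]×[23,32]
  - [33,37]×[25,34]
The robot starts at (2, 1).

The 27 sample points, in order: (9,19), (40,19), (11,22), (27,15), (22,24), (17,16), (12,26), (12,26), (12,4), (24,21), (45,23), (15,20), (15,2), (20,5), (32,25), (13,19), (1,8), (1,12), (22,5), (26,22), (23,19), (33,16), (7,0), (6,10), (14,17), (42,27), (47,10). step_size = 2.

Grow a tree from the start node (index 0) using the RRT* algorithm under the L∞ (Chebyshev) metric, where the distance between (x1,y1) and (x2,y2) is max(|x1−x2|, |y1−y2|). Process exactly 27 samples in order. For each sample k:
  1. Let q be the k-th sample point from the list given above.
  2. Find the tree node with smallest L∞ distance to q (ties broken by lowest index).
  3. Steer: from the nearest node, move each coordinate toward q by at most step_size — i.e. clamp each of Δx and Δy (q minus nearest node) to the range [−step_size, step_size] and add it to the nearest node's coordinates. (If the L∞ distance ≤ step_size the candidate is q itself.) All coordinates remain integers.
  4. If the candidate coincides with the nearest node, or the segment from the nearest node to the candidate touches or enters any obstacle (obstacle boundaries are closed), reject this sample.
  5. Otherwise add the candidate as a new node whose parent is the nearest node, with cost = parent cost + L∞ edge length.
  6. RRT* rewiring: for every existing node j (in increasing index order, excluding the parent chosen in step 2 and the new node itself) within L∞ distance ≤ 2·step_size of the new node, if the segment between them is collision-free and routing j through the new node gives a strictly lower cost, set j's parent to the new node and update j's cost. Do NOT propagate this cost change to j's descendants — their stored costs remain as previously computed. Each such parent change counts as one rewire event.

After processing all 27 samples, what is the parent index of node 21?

Parent of node 21: 20

1. q=(9,19) nearest=0 d=18 new=(4,3) → add node 1 parent=0 cost=2
2. q=(40,19) nearest=1 d=36 new=(6,5) → add node 2 parent=1 cost=4
3. q=(11,22) nearest=2 d=17 new=(8,7) → add node 3 parent=2 cost=6
4. q=(27,15) nearest=3 d=19 new=(10,9) → add node 4 parent=3 cost=8
5. q=(22,24) nearest=4 d=15 new=(12,11) → add node 5 parent=4 cost=10
6. q=(17,16) nearest=5 d=5 new=(14,13) → add node 6 parent=5 cost=12
7. q=(12,26) nearest=6 d=13 new=(12,15) → add node 7 parent=6 cost=14
8. q=(12,26) nearest=7 d=11 new=(12,17) → add node 8 parent=7 cost=16
9. q=(12,4) nearest=3 d=4 new=(10,5) → add node 9 parent=3 cost=8
10. q=(24,21) nearest=6 d=10 new=(16,15) → add node 10 parent=6 cost=14
11. q=(45,23) nearest=10 d=29 new=(18,17) → add node 11 parent=10 cost=16
12. q=(15,20) nearest=8 d=3 new=(14,19) → add node 12 parent=8 cost=18
13. q=(15,2) nearest=9 d=5 new=(12,3) → add node 13 parent=9 cost=10
14. q=(20,5) nearest=5 d=8 new=(14,9) → add node 14 parent=5 cost=12
15. q=(32,25) nearest=11 d=14 new=(20,19) → add node 15 parent=11 cost=18
16. q=(13,19) nearest=12 d=1 new=(13,19) → add node 16 parent=12 cost=19
17. q=(1,8) nearest=1 d=5 new=(2,5) → add node 17 parent=1 cost=4
18. q=(1,12) nearest=2 d=7 new=(4,7) → add node 18 parent=2 cost=6
19. q=(22,5) nearest=6 d=8 new=(16,11) → add node 19 parent=6 cost=14
20. q=(26,22) nearest=15 d=6 new=(22,21) → add node 20 parent=15 cost=20
21. q=(23,19) nearest=20 d=2 new=(23,19) → add node 21 parent=20 cost=22
22. q=(33,16) nearest=21 d=10 new=(25,17) → add node 22 parent=21 cost=24
23. q=(7,0) nearest=1 d=3 new=(6,1) → add node 23 parent=1 cost=4
24. q=(6,10) nearest=3 d=3 new=(6,9) → add node 24 parent=3 cost=8
25. q=(14,17) nearest=7 d=2 new=(14,17) → add node 25 parent=7 cost=16; rewire 16→25 (18<19)
26. q=(42,27) nearest=22 d=17 new=(27,19) → add node 26 parent=22 cost=26
27. q=(47,10) nearest=26 d=20 new=(29,17) → add node 27 parent=26 cost=28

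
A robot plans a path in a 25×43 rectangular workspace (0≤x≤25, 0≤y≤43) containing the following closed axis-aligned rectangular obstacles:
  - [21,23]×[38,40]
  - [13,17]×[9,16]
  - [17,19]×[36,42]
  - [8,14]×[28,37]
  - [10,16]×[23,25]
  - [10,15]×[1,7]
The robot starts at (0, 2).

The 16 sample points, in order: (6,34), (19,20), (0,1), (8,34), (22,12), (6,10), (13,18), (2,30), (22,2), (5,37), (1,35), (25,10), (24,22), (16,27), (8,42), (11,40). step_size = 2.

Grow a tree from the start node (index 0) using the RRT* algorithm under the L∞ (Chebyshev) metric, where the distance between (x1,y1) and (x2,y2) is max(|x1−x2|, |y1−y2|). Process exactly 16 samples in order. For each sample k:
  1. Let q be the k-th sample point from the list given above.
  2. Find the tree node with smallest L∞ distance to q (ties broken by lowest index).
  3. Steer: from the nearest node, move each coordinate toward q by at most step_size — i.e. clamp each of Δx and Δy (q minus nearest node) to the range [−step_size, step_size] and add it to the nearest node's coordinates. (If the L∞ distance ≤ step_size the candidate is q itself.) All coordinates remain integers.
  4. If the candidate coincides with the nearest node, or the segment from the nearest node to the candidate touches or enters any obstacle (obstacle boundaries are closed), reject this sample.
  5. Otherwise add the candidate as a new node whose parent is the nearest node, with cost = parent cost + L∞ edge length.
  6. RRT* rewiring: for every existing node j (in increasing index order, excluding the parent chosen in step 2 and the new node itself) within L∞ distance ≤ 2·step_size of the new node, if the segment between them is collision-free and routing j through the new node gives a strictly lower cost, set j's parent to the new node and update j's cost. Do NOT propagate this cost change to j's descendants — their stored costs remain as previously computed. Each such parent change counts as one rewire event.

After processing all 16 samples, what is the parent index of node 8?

1. q=(6,34) nearest=0 d=32 new=(2,4) → add node 1 parent=0 cost=2
2. q=(19,20) nearest=1 d=17 new=(4,6) → add node 2 parent=1 cost=4
3. q=(0,1) nearest=0 d=1 new=(0,1) → add node 3 parent=0 cost=1
4. q=(8,34) nearest=2 d=28 new=(6,8) → add node 4 parent=2 cost=6
5. q=(22,12) nearest=4 d=16 new=(8,10) → add node 5 parent=4 cost=8
6. q=(6,10) nearest=4 d=2 new=(6,10) → add node 6 parent=4 cost=8
7. q=(13,18) nearest=5 d=8 new=(10,12) → add node 7 parent=5 cost=10
8. q=(2,30) nearest=7 d=18 new=(8,14) → add node 8 parent=7 cost=12
9. q=(22,2) nearest=7 d=12 new=(12,10) → add node 9 parent=7 cost=12
10. q=(5,37) nearest=8 d=23 new=(6,16) → add node 10 parent=8 cost=14
11. q=(1,35) nearest=10 d=19 new=(4,18) → add node 11 parent=10 cost=16
12. q=(25,10) nearest=9 d=13 new=(14,10) → blocked by [13,17]×[9,16], reject
13. q=(24,22) nearest=9 d=12 new=(14,12) → blocked by [13,17]×[9,16], reject
14. q=(16,27) nearest=10 d=11 new=(8,18) → add node 12 parent=10 cost=16
15. q=(8,42) nearest=11 d=24 new=(6,20) → add node 13 parent=11 cost=18
16. q=(11,40) nearest=13 d=20 new=(8,22) → add node 14 parent=13 cost=20

Parent of node 8: 7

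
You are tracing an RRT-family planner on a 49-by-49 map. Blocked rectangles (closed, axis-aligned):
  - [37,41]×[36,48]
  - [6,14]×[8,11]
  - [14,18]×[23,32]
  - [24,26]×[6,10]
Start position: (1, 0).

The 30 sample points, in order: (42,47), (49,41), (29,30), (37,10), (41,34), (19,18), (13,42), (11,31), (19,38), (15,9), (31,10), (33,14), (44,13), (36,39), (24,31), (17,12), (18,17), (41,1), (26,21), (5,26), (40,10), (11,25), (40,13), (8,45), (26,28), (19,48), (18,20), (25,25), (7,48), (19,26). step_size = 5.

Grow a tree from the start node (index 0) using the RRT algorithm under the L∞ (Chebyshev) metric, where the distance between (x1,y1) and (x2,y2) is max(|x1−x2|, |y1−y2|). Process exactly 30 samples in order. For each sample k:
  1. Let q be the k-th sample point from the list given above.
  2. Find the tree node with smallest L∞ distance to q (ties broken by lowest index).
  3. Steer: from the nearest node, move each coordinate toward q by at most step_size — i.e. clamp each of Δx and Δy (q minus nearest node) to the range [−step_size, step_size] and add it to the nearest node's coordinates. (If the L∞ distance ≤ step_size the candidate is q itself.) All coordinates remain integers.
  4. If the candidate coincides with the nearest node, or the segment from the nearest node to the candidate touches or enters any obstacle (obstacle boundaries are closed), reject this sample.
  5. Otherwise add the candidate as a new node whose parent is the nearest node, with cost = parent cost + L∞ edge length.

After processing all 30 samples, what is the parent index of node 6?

Parent of node 6: 5

1. q=(42,47) nearest=0 d=47 new=(6,5) → add node 1 parent=0 cost=5
2. q=(49,41) nearest=1 d=43 new=(11,10) → blocked by [6,14]×[8,11], reject
3. q=(29,30) nearest=1 d=25 new=(11,10) → blocked by [6,14]×[8,11], reject
4. q=(37,10) nearest=1 d=31 new=(11,10) → blocked by [6,14]×[8,11], reject
5. q=(41,34) nearest=1 d=35 new=(11,10) → blocked by [6,14]×[8,11], reject
6. q=(19,18) nearest=1 d=13 new=(11,10) → blocked by [6,14]×[8,11], reject
7. q=(13,42) nearest=1 d=37 new=(11,10) → blocked by [6,14]×[8,11], reject
8. q=(11,31) nearest=1 d=26 new=(11,10) → blocked by [6,14]×[8,11], reject
9. q=(19,38) nearest=1 d=33 new=(11,10) → blocked by [6,14]×[8,11], reject
10. q=(15,9) nearest=1 d=9 new=(11,9) → blocked by [6,14]×[8,11], reject
11. q=(31,10) nearest=1 d=25 new=(11,10) → blocked by [6,14]×[8,11], reject
12. q=(33,14) nearest=1 d=27 new=(11,10) → blocked by [6,14]×[8,11], reject
13. q=(44,13) nearest=1 d=38 new=(11,10) → blocked by [6,14]×[8,11], reject
14. q=(36,39) nearest=1 d=34 new=(11,10) → blocked by [6,14]×[8,11], reject
15. q=(24,31) nearest=1 d=26 new=(11,10) → blocked by [6,14]×[8,11], reject
16. q=(17,12) nearest=1 d=11 new=(11,10) → blocked by [6,14]×[8,11], reject
17. q=(18,17) nearest=1 d=12 new=(11,10) → blocked by [6,14]×[8,11], reject
18. q=(41,1) nearest=1 d=35 new=(11,1) → add node 2 parent=1 cost=10
19. q=(26,21) nearest=1 d=20 new=(11,10) → blocked by [6,14]×[8,11], reject
20. q=(5,26) nearest=1 d=21 new=(5,10) → add node 3 parent=1 cost=10
21. q=(40,10) nearest=2 d=29 new=(16,6) → add node 4 parent=2 cost=15
22. q=(11,25) nearest=3 d=15 new=(10,15) → blocked by [6,14]×[8,11], reject
23. q=(40,13) nearest=4 d=24 new=(21,11) → add node 5 parent=4 cost=20
24. q=(8,45) nearest=5 d=34 new=(16,16) → add node 6 parent=5 cost=25
25. q=(26,28) nearest=6 d=12 new=(21,21) → add node 7 parent=6 cost=30
26. q=(19,48) nearest=7 d=27 new=(19,26) → add node 8 parent=7 cost=35
27. q=(18,20) nearest=7 d=3 new=(18,20) → add node 9 parent=7 cost=33
28. q=(25,25) nearest=7 d=4 new=(25,25) → add node 10 parent=7 cost=34
29. q=(7,48) nearest=8 d=22 new=(14,31) → blocked by [14,18]×[23,32], reject
30. q=(19,26) nearest=8 d=0 → coincident, reject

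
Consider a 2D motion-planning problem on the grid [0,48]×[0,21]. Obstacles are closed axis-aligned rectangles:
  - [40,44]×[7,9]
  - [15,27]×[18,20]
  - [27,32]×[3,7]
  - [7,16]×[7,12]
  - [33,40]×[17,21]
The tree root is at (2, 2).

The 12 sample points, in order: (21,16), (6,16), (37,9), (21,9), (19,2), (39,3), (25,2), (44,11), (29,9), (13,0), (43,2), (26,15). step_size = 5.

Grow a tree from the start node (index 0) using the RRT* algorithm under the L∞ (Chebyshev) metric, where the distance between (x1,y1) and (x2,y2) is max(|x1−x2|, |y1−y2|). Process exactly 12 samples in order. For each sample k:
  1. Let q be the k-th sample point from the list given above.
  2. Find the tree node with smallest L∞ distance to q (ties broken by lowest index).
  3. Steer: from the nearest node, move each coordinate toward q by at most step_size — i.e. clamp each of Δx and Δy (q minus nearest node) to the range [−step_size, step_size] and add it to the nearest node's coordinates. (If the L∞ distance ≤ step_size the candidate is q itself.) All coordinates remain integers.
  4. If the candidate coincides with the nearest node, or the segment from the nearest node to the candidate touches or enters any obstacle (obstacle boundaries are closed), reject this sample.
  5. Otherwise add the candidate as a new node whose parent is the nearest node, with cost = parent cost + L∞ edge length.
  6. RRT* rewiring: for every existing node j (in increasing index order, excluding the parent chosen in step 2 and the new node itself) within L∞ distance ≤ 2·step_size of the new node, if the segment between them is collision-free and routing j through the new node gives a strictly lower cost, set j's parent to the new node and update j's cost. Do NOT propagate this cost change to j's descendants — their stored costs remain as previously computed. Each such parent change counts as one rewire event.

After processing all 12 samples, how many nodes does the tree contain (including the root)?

Node count: 9

1. q=(21,16) nearest=0 d=19 new=(7,7) → blocked by [7,16]×[7,12], reject
2. q=(6,16) nearest=0 d=14 new=(6,7) → add node 1 parent=0 cost=5
3. q=(37,9) nearest=1 d=31 new=(11,9) → blocked by [7,16]×[7,12], reject
4. q=(21,9) nearest=1 d=15 new=(11,9) → blocked by [7,16]×[7,12], reject
5. q=(19,2) nearest=1 d=13 new=(11,2) → add node 2 parent=1 cost=10
6. q=(39,3) nearest=2 d=28 new=(16,3) → add node 3 parent=2 cost=15
7. q=(25,2) nearest=3 d=9 new=(21,2) → add node 4 parent=3 cost=20
8. q=(44,11) nearest=4 d=23 new=(26,7) → add node 5 parent=4 cost=25
9. q=(29,9) nearest=5 d=3 new=(29,9) → add node 6 parent=5 cost=28
10. q=(13,0) nearest=2 d=2 new=(13,0) → add node 7 parent=2 cost=12
11. q=(43,2) nearest=6 d=14 new=(34,4) → blocked by [27,32]×[3,7], reject
12. q=(26,15) nearest=6 d=6 new=(26,14) → add node 8 parent=6 cost=33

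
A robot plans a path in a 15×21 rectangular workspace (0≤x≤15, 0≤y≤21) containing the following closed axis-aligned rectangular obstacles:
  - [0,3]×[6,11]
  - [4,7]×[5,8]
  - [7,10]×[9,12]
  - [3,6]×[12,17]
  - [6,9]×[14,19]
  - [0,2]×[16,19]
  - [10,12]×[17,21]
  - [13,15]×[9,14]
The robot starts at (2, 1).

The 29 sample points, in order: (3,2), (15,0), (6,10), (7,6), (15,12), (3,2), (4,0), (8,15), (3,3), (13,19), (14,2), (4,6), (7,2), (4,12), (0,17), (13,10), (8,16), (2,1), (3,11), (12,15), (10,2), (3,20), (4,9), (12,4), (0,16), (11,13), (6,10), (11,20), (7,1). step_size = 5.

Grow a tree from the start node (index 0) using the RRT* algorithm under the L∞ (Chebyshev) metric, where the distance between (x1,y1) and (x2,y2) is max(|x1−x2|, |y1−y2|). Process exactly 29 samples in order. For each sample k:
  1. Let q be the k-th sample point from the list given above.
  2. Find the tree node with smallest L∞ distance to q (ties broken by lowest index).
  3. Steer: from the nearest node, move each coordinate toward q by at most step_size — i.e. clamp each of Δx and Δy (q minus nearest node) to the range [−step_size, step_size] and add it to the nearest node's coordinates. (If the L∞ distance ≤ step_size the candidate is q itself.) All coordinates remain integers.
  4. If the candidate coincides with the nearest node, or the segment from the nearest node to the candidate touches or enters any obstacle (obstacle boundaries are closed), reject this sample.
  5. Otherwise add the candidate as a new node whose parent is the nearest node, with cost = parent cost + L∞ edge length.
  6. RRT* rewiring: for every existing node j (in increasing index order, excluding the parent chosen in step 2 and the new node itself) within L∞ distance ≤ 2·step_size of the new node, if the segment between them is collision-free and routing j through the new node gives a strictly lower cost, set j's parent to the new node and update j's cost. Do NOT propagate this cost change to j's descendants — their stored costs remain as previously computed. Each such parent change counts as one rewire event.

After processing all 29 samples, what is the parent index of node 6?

1. q=(3,2) nearest=0 d=1 new=(3,2) → add node 1 parent=0 cost=1
2. q=(15,0) nearest=1 d=12 new=(8,0) → add node 2 parent=1 cost=6
3. q=(6,10) nearest=1 d=8 new=(6,7) → blocked by [4,7]×[5,8], reject
4. q=(7,6) nearest=1 d=4 new=(7,6) → blocked by [4,7]×[5,8], reject
5. q=(15,12) nearest=1 d=12 new=(8,7) → blocked by [4,7]×[5,8], reject
6. q=(3,2) nearest=1 d=0 → coincident, reject
7. q=(4,0) nearest=0 d=2 new=(4,0) → add node 3 parent=0 cost=2
8. q=(8,15) nearest=1 d=13 new=(8,7) → blocked by [4,7]×[5,8], reject
9. q=(3,3) nearest=1 d=1 new=(3,3) → add node 4 parent=1 cost=2
10. q=(13,19) nearest=4 d=16 new=(8,8) → blocked by [4,7]×[5,8], reject
11. q=(14,2) nearest=2 d=6 new=(13,2) → add node 5 parent=2 cost=11
12. q=(4,6) nearest=4 d=3 new=(4,6) → blocked by [4,7]×[5,8], reject
13. q=(7,2) nearest=2 d=2 new=(7,2) → add node 6 parent=2 cost=8
14. q=(4,12) nearest=4 d=9 new=(4,8) → blocked by [4,7]×[5,8], reject
15. q=(0,17) nearest=4 d=14 new=(0,8) → blocked by [0,3]×[6,11], reject
16. q=(13,10) nearest=5 d=8 new=(13,7) → add node 7 parent=5 cost=16
17. q=(8,16) nearest=7 d=9 new=(8,12) → blocked by [7,10]×[9,12], reject
18. q=(2,1) nearest=0 d=0 → coincident, reject
19. q=(3,11) nearest=4 d=8 new=(3,8) → blocked by [0,3]×[6,11], reject
20. q=(12,15) nearest=7 d=8 new=(12,12) → add node 8 parent=7 cost=21
21. q=(10,2) nearest=2 d=2 new=(10,2) → add node 9 parent=2 cost=8; rewire 7→9 (13<16); rewire 8→9 (18<21)
22. q=(3,20) nearest=8 d=9 new=(7,17) → blocked by [6,9]×[14,19], reject
23. q=(4,9) nearest=4 d=6 new=(4,8) → blocked by [4,7]×[5,8], reject
24. q=(12,4) nearest=5 d=2 new=(12,4) → add node 10 parent=5 cost=13
25. q=(0,16) nearest=8 d=12 new=(7,16) → blocked by [6,9]×[14,19], reject
26. q=(11,13) nearest=8 d=1 new=(11,13) → add node 11 parent=8 cost=19
27. q=(6,10) nearest=11 d=5 new=(6,10) → blocked by [7,10]×[9,12], reject
28. q=(11,20) nearest=11 d=7 new=(11,18) → blocked by [10,12]×[17,21], reject
29. q=(7,1) nearest=2 d=1 new=(7,1) → add node 12 parent=2 cost=7; rewire 10→12 (12<13)

Parent of node 6: 2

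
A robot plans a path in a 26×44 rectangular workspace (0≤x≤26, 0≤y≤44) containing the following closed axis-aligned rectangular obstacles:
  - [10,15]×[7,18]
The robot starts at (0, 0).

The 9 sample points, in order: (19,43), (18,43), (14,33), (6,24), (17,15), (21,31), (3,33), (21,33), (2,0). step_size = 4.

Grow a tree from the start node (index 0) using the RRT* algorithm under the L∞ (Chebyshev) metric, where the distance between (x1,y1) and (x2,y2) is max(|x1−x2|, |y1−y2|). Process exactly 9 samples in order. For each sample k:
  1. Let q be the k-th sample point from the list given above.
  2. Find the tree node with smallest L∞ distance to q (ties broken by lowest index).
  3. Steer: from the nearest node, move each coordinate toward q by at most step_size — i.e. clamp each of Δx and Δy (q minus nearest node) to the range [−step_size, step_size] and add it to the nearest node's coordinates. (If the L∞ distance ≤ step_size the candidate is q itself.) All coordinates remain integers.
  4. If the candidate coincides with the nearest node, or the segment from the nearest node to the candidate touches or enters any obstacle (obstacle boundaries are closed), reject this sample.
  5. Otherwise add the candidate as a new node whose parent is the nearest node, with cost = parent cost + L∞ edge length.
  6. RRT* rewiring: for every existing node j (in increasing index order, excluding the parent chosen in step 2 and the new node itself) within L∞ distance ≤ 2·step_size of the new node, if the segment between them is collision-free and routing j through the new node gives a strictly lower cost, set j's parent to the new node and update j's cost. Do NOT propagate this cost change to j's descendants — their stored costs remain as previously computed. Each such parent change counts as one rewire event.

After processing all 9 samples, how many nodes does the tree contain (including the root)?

Node count: 7

1. q=(19,43) nearest=0 d=43 new=(4,4) → add node 1 parent=0 cost=4
2. q=(18,43) nearest=1 d=39 new=(8,8) → add node 2 parent=1 cost=8
3. q=(14,33) nearest=2 d=25 new=(12,12) → blocked by [10,15]×[7,18], reject
4. q=(6,24) nearest=2 d=16 new=(6,12) → add node 3 parent=2 cost=12
5. q=(17,15) nearest=2 d=9 new=(12,12) → blocked by [10,15]×[7,18], reject
6. q=(21,31) nearest=3 d=19 new=(10,16) → blocked by [10,15]×[7,18], reject
7. q=(3,33) nearest=3 d=21 new=(3,16) → add node 4 parent=3 cost=16
8. q=(21,33) nearest=4 d=18 new=(7,20) → add node 5 parent=4 cost=20
9. q=(2,0) nearest=0 d=2 new=(2,0) → add node 6 parent=0 cost=2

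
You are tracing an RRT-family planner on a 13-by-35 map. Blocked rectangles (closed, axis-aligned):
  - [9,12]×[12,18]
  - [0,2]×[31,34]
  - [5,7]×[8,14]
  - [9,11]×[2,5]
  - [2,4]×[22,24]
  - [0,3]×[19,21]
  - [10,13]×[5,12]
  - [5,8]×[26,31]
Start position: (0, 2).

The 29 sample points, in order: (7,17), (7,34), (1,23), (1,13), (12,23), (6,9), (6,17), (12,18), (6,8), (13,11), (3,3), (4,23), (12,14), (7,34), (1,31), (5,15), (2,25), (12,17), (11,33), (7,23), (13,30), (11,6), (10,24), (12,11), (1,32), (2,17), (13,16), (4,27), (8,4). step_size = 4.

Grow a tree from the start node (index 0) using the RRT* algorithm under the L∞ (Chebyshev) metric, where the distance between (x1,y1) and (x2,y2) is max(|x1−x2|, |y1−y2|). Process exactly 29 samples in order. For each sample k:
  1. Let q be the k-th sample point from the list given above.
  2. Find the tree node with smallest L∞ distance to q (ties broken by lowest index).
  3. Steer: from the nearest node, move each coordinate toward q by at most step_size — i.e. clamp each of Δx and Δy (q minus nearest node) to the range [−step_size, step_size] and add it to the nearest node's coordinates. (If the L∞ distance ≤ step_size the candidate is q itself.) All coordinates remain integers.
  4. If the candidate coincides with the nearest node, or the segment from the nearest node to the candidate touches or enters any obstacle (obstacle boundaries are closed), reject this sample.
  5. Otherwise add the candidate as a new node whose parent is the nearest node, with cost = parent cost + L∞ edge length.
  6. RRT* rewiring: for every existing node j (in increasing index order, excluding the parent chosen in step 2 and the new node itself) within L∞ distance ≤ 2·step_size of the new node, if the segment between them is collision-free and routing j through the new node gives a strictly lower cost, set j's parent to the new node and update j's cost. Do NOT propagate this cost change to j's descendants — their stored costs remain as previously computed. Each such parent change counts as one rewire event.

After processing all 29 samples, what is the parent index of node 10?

Parent of node 10: 13

1. q=(7,17) nearest=0 d=15 new=(4,6) → add node 1 parent=0 cost=4
2. q=(7,34) nearest=1 d=28 new=(7,10) → blocked by [5,7]×[8,14], reject
3. q=(1,23) nearest=1 d=17 new=(1,10) → add node 2 parent=1 cost=8
4. q=(1,13) nearest=2 d=3 new=(1,13) → add node 3 parent=2 cost=11
5. q=(12,23) nearest=3 d=11 new=(5,17) → add node 4 parent=3 cost=15
6. q=(6,9) nearest=1 d=3 new=(6,9) → blocked by [5,7]×[8,14], reject
7. q=(6,17) nearest=4 d=1 new=(6,17) → add node 5 parent=4 cost=16
8. q=(12,18) nearest=5 d=6 new=(10,18) → blocked by [9,12]×[12,18], reject
9. q=(6,8) nearest=1 d=2 new=(6,8) → blocked by [5,7]×[8,14], reject
10. q=(13,11) nearest=5 d=7 new=(10,13) → blocked by [9,12]×[12,18], reject
11. q=(3,3) nearest=0 d=3 new=(3,3) → add node 6 parent=0 cost=3
12. q=(4,23) nearest=4 d=6 new=(4,21) → add node 7 parent=4 cost=19
13. q=(12,14) nearest=5 d=6 new=(10,14) → blocked by [9,12]×[12,18], reject
14. q=(7,34) nearest=7 d=13 new=(7,25) → add node 8 parent=7 cost=23
15. q=(1,31) nearest=8 d=6 new=(3,29) → blocked by [5,8]×[26,31], reject
16. q=(5,15) nearest=4 d=2 new=(5,15) → add node 9 parent=4 cost=17
17. q=(2,25) nearest=7 d=4 new=(2,25) → blocked by [2,4]×[22,24], reject
18. q=(12,17) nearest=5 d=6 new=(10,17) → blocked by [9,12]×[12,18], reject
19. q=(11,33) nearest=8 d=8 new=(11,29) → blocked by [5,8]×[26,31], reject
20. q=(7,23) nearest=8 d=2 new=(7,23) → add node 10 parent=8 cost=25
21. q=(13,30) nearest=8 d=6 new=(11,29) → blocked by [5,8]×[26,31], reject
22. q=(11,6) nearest=1 d=7 new=(8,6) → add node 11 parent=1 cost=8
23. q=(10,24) nearest=8 d=3 new=(10,24) → add node 12 parent=8 cost=26
24. q=(12,11) nearest=11 d=5 new=(12,10) → blocked by [10,13]×[5,12], reject
25. q=(1,32) nearest=8 d=7 new=(3,29) → blocked by [5,8]×[26,31], reject
26. q=(2,17) nearest=4 d=3 new=(2,17) → add node 13 parent=4 cost=18; rewire 10→13 (24<25)
27. q=(13,16) nearest=5 d=7 new=(10,16) → blocked by [9,12]×[12,18], reject
28. q=(4,27) nearest=8 d=3 new=(4,27) → blocked by [5,8]×[26,31], reject
29. q=(8,4) nearest=11 d=2 new=(8,4) → add node 14 parent=11 cost=10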